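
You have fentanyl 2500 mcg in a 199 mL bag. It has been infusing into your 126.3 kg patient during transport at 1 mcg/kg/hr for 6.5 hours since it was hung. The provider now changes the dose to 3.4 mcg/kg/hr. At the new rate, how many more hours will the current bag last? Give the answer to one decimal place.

Initial rate:
Dose = 1 mcg/kg/hr × 126.3 kg = 126.3 mcg/hr
Concentration = 2500 mcg ÷ 199 mL = 12.56281 mcg/mL
Rate = 126.3 mcg/hr ÷ 12.56281 mcg/mL = 10.05348 mL/hr
Volume infused so far = 10.05348 mL/hr × 6.5 hr = 65.34762 mL
Volume remaining = 199 − 65.34762 = 133.6524 mL
New rate:
Dose = 3.4 mcg/kg/hr × 126.3 kg = 429.42 mcg/hr
Rate = 429.42 mcg/hr ÷ 12.56281 mcg/mL = 34.18183 mL/hr
Time remaining = 133.6524 mL ÷ 34.18183 mL/hr = 3.910041 hr

3.9 hours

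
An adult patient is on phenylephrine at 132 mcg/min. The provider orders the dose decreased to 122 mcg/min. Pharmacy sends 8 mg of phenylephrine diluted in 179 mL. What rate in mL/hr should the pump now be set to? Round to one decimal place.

163.8 mL/hr

122 mcg/min × 60 min/hr = 7320 mcg/hr
Concentration = 8 mg ÷ 179 mL = 0.04469274 mg/mL = 44.69274 mcg/mL
Rate = 7320 mcg/hr ÷ 44.69274 mcg/mL = 163.785 mL/hr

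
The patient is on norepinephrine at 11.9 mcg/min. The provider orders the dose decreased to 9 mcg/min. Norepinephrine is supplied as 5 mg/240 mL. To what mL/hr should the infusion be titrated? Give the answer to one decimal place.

25.9 mL/hr

9 mcg/min × 60 min/hr = 540 mcg/hr
Concentration = 5 mg ÷ 240 mL = 0.02083333 mg/mL = 20.83333 mcg/mL
Rate = 540 mcg/hr ÷ 20.83333 mcg/mL = 25.92 mL/hr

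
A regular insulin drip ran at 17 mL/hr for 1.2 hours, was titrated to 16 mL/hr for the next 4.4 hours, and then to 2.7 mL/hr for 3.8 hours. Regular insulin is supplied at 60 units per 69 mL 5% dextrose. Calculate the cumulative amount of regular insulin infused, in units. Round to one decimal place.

87.9 units

Concentration = 60 units ÷ 69 mL = 0.8695652 units/mL
Stage 1: 17 mL/hr × 1.2 hr = 20.4 mL → 20.4 mL × 0.8695652 units/mL = 17.73913 units
Stage 2: 16 mL/hr × 4.4 hr = 70.4 mL → 70.4 mL × 0.8695652 units/mL = 61.21739 units
Stage 3: 2.7 mL/hr × 3.8 hr = 10.26 mL → 10.26 mL × 0.8695652 units/mL = 8.921739 units
Total = 17.73913 + 61.21739 + 8.921739 = 87.87826 units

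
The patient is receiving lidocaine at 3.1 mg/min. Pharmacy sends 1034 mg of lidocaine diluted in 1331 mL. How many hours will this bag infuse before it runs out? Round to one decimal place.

3.1 mg/min × 60 min/hr = 186 mg/hr
Concentration = 1034 mg ÷ 1331 mL = 0.7768595 mg/mL
Rate = 186 mg/hr ÷ 0.7768595 mg/mL = 239.4255 mL/hr
Duration = 1331 mL ÷ 239.4255 mL/hr = 5.55914 hr

5.6 hours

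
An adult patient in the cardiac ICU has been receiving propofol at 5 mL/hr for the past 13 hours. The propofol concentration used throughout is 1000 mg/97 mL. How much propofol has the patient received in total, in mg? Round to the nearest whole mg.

670 mg

Concentration = 1000 mg ÷ 97 mL = 10.30928 mg/mL
Drug rate = 5 mL/hr × 10.30928 mg/mL = 51.54639 mg/hr
Total = 51.54639 mg/hr × 13 hr = 670.1031 mg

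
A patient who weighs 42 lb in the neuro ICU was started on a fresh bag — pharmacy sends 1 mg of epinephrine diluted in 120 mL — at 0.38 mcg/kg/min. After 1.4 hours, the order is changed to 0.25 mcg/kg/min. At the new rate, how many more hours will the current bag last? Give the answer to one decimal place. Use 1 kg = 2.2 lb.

1.4 hours

Initial rate:
Weight = 42 lb ÷ 2.2 lb/kg = 19.09091 kg
Dose = 0.38 mcg/kg/min × 19.09091 kg = 7.254545 mcg/min
7.254545 mcg/min × 60 min/hr = 435.2727 mcg/hr
Concentration = 1 mg ÷ 120 mL = 0.008333333 mg/mL = 8.333333 mcg/mL
Rate = 435.2727 mcg/hr ÷ 8.333333 mcg/mL = 52.23273 mL/hr
Volume infused so far = 52.23273 mL/hr × 1.4 hr = 73.12582 mL
Volume remaining = 120 − 73.12582 = 46.87418 mL
New rate:
Dose = 0.25 mcg/kg/min × 19.09091 kg = 4.772727 mcg/min
4.772727 mcg/min × 60 min/hr = 286.3636 mcg/hr
Rate = 286.3636 mcg/hr ÷ 8.333333 mcg/mL = 34.36364 mL/hr
Time remaining = 46.87418 mL ÷ 34.36364 mL/hr = 1.364063 hr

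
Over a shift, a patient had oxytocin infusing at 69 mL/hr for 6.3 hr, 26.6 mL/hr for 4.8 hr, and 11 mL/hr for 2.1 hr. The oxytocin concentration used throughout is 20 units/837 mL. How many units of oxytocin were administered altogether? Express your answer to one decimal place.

14.0 units

Concentration = 20 units ÷ 837 mL = 0.02389486 units/mL
Stage 1: 69 mL/hr × 6.3 hr = 434.7 mL → 434.7 mL × 0.02389486 units/mL = 10.3871 units
Stage 2: 26.6 mL/hr × 4.8 hr = 127.68 mL → 127.68 mL × 0.02389486 units/mL = 3.050896 units
Stage 3: 11 mL/hr × 2.1 hr = 23.1 mL → 23.1 mL × 0.02389486 units/mL = 0.5519713 units
Total = 10.3871 + 3.050896 + 0.5519713 = 13.98996 units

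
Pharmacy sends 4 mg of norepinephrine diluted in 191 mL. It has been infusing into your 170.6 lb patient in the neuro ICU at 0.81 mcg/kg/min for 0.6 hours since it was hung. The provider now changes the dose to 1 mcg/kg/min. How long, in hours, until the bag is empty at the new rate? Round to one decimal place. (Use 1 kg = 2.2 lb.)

0.4 hours

Initial rate:
Weight = 170.6 lb ÷ 2.2 lb/kg = 77.54545 kg
Dose = 0.81 mcg/kg/min × 77.54545 kg = 62.81182 mcg/min
62.81182 mcg/min × 60 min/hr = 3768.709 mcg/hr
Concentration = 4 mg ÷ 191 mL = 0.02094241 mg/mL = 20.94241 mcg/mL
Rate = 3768.709 mcg/hr ÷ 20.94241 mcg/mL = 179.9559 mL/hr
Volume infused so far = 179.9559 mL/hr × 0.6 hr = 107.9735 mL
Volume remaining = 191 − 107.9735 = 83.02648 mL
New rate:
Dose = 1 mcg/kg/min × 77.54545 kg = 77.54545 mcg/min
77.54545 mcg/min × 60 min/hr = 4652.727 mcg/hr
Rate = 4652.727 mcg/hr ÷ 20.94241 mcg/mL = 222.1677 mL/hr
Time remaining = 83.02648 mL ÷ 222.1677 mL/hr = 0.3737108 hr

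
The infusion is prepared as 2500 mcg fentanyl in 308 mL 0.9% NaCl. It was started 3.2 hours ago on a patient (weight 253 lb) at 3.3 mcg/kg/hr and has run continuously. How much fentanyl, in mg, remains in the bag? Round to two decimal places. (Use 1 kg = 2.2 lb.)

Weight = 253 lb ÷ 2.2 lb/kg = 115 kg
Dose = 3.3 mcg/kg/hr × 115 kg = 379.5 mcg/hr
Concentration = 2500 mcg ÷ 308 mL = 8.116883 mcg/mL
Rate = 379.5 mcg/hr ÷ 8.116883 mcg/mL = 46.7544 mL/hr
Volume infused = 46.7544 mL/hr × 3.2 hr = 149.6141 mL
Volume remaining = 308 − 149.6141 = 158.3859 mL
Drug remaining = 158.3859 mL × 8.116883 mcg/mL = 1285.6 mcg = 1.2856 mg

1.29 mg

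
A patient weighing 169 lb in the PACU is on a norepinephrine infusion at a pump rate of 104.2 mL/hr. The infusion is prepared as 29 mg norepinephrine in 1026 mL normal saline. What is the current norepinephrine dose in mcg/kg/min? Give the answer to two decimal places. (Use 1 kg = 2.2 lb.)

0.64 mcg/kg/min

Weight = 169 lb ÷ 2.2 lb/kg = 76.81818 kg
Concentration = 29 mg ÷ 1026 mL = 0.02826511 mg/mL = 28.26511 mcg/mL
Drug rate = 104.2 mL/hr × 28.26511 mcg/mL = 2945.224 mcg/hr
2945.224 mcg/hr ÷ 60 min/hr = 49.08707 mcg/min
49.08707 mcg/min ÷ 76.81818 kg = 0.6390033 mcg/kg/min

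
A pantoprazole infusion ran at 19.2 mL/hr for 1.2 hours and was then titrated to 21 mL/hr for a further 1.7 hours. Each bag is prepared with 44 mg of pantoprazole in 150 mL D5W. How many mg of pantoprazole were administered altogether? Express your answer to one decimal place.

Concentration = 44 mg ÷ 150 mL = 0.2933333 mg/mL
Stage 1: 19.2 mL/hr × 1.2 hr = 23.04 mL → 23.04 mL × 0.2933333 mg/mL = 6.7584 mg
Stage 2: 21 mL/hr × 1.7 hr = 35.7 mL → 35.7 mL × 0.2933333 mg/mL = 10.472 mg
Total = 6.7584 + 10.472 = 17.2304 mg

17.2 mg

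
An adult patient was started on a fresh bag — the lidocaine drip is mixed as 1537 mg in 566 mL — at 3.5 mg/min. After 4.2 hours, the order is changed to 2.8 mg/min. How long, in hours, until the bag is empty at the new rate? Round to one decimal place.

3.9 hours

Initial rate:
3.5 mg/min × 60 min/hr = 210 mg/hr
Concentration = 1537 mg ÷ 566 mL = 2.715548 mg/mL
Rate = 210 mg/hr ÷ 2.715548 mg/mL = 77.33247 mL/hr
Volume infused so far = 77.33247 mL/hr × 4.2 hr = 324.7964 mL
Volume remaining = 566 − 324.7964 = 241.2036 mL
New rate:
2.8 mg/min × 60 min/hr = 168 mg/hr
Rate = 168 mg/hr ÷ 2.715548 mg/mL = 61.86597 mL/hr
Time remaining = 241.2036 mL ÷ 61.86597 mL/hr = 3.89881 hr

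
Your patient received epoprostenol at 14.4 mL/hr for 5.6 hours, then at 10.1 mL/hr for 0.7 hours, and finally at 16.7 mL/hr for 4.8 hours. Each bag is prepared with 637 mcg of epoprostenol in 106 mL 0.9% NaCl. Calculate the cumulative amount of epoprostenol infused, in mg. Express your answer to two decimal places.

Concentration = 637 mcg ÷ 106 mL = 6.009434 mcg/mL
Stage 1: 14.4 mL/hr × 5.6 hr = 80.64 mL → 80.64 mL × 6.009434 mcg/mL = 484.6008 mcg
Stage 2: 10.1 mL/hr × 0.7 hr = 7.07 mL → 7.07 mL × 6.009434 mcg/mL = 42.4867 mcg
Stage 3: 16.7 mL/hr × 4.8 hr = 80.16 mL → 80.16 mL × 6.009434 mcg/mL = 481.7162 mcg
Total = 484.6008 + 42.4867 + 481.7162 = 1008.804 mcg = 1.008804 mg

1.01 mg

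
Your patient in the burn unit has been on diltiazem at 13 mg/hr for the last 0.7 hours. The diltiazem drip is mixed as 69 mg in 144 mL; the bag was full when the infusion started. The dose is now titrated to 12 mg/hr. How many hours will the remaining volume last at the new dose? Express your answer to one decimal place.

5.0 hours

Initial rate:
Concentration = 69 mg ÷ 144 mL = 0.4791667 mg/mL
Rate = 13 mg/hr ÷ 0.4791667 mg/mL = 27.13043 mL/hr
Volume infused so far = 27.13043 mL/hr × 0.7 hr = 18.9913 mL
Volume remaining = 144 − 18.9913 = 125.0087 mL
New rate:
Rate = 12 mg/hr ÷ 0.4791667 mg/mL = 25.04348 mL/hr
Time remaining = 125.0087 mL ÷ 25.04348 mL/hr = 4.991667 hr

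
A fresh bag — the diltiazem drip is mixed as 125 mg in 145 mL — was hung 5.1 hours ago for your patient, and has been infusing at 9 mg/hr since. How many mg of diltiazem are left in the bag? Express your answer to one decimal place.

79.1 mg

Concentration = 125 mg ÷ 145 mL = 0.862069 mg/mL
Rate = 9 mg/hr ÷ 0.862069 mg/mL = 10.44 mL/hr
Volume infused = 10.44 mL/hr × 5.1 hr = 53.244 mL
Volume remaining = 145 − 53.244 = 91.756 mL
Drug remaining = 91.756 mL × 0.862069 mg/mL = 79.1 mg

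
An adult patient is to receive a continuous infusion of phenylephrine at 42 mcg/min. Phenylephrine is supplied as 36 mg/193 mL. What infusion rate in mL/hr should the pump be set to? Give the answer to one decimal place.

42 mcg/min × 60 min/hr = 2520 mcg/hr
Concentration = 36 mg ÷ 193 mL = 0.1865285 mg/mL = 186.5285 mcg/mL
Rate = 2520 mcg/hr ÷ 186.5285 mcg/mL = 13.51 mL/hr

13.5 mL/hr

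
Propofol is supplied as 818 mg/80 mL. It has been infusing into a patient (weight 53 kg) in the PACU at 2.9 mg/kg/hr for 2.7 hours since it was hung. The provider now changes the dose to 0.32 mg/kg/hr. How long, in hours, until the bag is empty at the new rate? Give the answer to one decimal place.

Initial rate:
Dose = 2.9 mg/kg/hr × 53 kg = 153.7 mg/hr
Concentration = 818 mg ÷ 80 mL = 10.225 mg/mL
Rate = 153.7 mg/hr ÷ 10.225 mg/mL = 15.03178 mL/hr
Volume infused so far = 15.03178 mL/hr × 2.7 hr = 40.58582 mL
Volume remaining = 80 − 40.58582 = 39.41418 mL
New rate:
Dose = 0.32 mg/kg/hr × 53 kg = 16.96 mg/hr
Rate = 16.96 mg/hr ÷ 10.225 mg/mL = 1.65868 mL/hr
Time remaining = 39.41418 mL ÷ 1.65868 mL/hr = 23.76238 hr

23.8 hours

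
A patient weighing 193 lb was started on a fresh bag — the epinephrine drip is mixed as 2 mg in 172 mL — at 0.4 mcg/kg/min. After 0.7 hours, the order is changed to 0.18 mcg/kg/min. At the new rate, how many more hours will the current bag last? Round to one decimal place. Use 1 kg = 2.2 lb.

Initial rate:
Weight = 193 lb ÷ 2.2 lb/kg = 87.72727 kg
Dose = 0.4 mcg/kg/min × 87.72727 kg = 35.09091 mcg/min
35.09091 mcg/min × 60 min/hr = 2105.455 mcg/hr
Concentration = 2 mg ÷ 172 mL = 0.01162791 mg/mL = 11.62791 mcg/mL
Rate = 2105.455 mcg/hr ÷ 11.62791 mcg/mL = 181.0691 mL/hr
Volume infused so far = 181.0691 mL/hr × 0.7 hr = 126.7484 mL
Volume remaining = 172 − 126.7484 = 45.25164 mL
New rate:
Dose = 0.18 mcg/kg/min × 87.72727 kg = 15.79091 mcg/min
15.79091 mcg/min × 60 min/hr = 947.4545 mcg/hr
Rate = 947.4545 mcg/hr ÷ 11.62791 mcg/mL = 81.48109 mL/hr
Time remaining = 45.25164 mL ÷ 81.48109 mL/hr = 0.5553637 hr

0.6 hours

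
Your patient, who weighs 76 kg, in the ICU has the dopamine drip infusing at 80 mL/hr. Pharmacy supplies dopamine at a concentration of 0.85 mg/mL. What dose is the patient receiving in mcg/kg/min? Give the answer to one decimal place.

Concentration = 0.85 mg/mL = 850 mcg/mL
Drug rate = 80 mL/hr × 850 mcg/mL = 68000 mcg/hr
68000 mcg/hr ÷ 60 min/hr = 1133.333 mcg/min
1133.333 mcg/min ÷ 76 kg = 14.91228 mcg/kg/min

14.9 mcg/kg/min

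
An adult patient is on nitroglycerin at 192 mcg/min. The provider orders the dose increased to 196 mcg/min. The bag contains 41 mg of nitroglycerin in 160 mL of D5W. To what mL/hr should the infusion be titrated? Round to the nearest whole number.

46 mL/hr

196 mcg/min × 60 min/hr = 11760 mcg/hr
Concentration = 41 mg ÷ 160 mL = 0.25625 mg/mL = 256.25 mcg/mL
Rate = 11760 mcg/hr ÷ 256.25 mcg/mL = 45.89268 mL/hr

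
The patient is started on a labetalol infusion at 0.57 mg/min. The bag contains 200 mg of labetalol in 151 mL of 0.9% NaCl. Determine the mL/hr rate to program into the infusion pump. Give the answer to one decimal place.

25.8 mL/hr

0.57 mg/min × 60 min/hr = 34.2 mg/hr
Concentration = 200 mg ÷ 151 mL = 1.324503 mg/mL
Rate = 34.2 mg/hr ÷ 1.324503 mg/mL = 25.821 mL/hr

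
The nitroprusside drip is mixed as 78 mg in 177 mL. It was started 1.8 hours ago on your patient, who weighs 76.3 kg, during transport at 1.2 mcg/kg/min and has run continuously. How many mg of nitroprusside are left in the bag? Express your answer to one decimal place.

68.1 mg

Dose = 1.2 mcg/kg/min × 76.3 kg = 91.56 mcg/min
91.56 mcg/min × 60 min/hr = 5493.6 mcg/hr
Concentration = 78 mg ÷ 177 mL = 0.440678 mg/mL = 440.678 mcg/mL
Rate = 5493.6 mcg/hr ÷ 440.678 mcg/mL = 12.46625 mL/hr
Volume infused = 12.46625 mL/hr × 1.8 hr = 22.43924 mL
Volume remaining = 177 − 22.43924 = 154.5608 mL
Drug remaining = 154.5608 mL × 440.678 mcg/mL = 68111.52 mcg = 68.11152 mg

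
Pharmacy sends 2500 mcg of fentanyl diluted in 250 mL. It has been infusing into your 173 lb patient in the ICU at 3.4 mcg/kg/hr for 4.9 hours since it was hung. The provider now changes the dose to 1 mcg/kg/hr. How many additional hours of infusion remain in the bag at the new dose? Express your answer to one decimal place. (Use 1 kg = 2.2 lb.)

Initial rate:
Weight = 173 lb ÷ 2.2 lb/kg = 78.63636 kg
Dose = 3.4 mcg/kg/hr × 78.63636 kg = 267.3636 mcg/hr
Concentration = 2500 mcg ÷ 250 mL = 10 mcg/mL
Rate = 267.3636 mcg/hr ÷ 10 mcg/mL = 26.73636 mL/hr
Volume infused so far = 26.73636 mL/hr × 4.9 hr = 131.0082 mL
Volume remaining = 250 − 131.0082 = 118.9918 mL
New rate:
Dose = 1 mcg/kg/hr × 78.63636 kg = 78.63636 mcg/hr
Rate = 78.63636 mcg/hr ÷ 10 mcg/mL = 7.863636 mL/hr
Time remaining = 118.9918 mL ÷ 7.863636 mL/hr = 15.13191 hr

15.1 hours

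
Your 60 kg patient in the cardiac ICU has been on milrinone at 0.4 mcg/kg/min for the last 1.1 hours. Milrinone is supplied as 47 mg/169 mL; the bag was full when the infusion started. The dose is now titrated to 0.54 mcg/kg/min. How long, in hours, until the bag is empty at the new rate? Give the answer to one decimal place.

Initial rate:
Dose = 0.4 mcg/kg/min × 60 kg = 24 mcg/min
24 mcg/min × 60 min/hr = 1440 mcg/hr
Concentration = 47 mg ÷ 169 mL = 0.2781065 mg/mL = 278.1065 mcg/mL
Rate = 1440 mcg/hr ÷ 278.1065 mcg/mL = 5.177872 mL/hr
Volume infused so far = 5.177872 mL/hr × 1.1 hr = 5.69566 mL
Volume remaining = 169 − 5.69566 = 163.3043 mL
New rate:
Dose = 0.54 mcg/kg/min × 60 kg = 32.4 mcg/min
32.4 mcg/min × 60 min/hr = 1944 mcg/hr
Rate = 1944 mcg/hr ÷ 278.1065 mcg/mL = 6.990128 mL/hr
Time remaining = 163.3043 mL ÷ 6.990128 mL/hr = 23.36214 hr

23.4 hours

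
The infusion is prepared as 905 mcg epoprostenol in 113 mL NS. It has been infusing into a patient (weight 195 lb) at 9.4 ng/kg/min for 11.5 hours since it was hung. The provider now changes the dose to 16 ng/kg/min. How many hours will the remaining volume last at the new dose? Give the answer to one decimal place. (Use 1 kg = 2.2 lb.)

Initial rate:
Weight = 195 lb ÷ 2.2 lb/kg = 88.63636 kg
Dose = 9.4 ng/kg/min × 88.63636 kg = 833.1818 ng/min
833.1818 ng/min × 60 min/hr = 49990.91 ng/hr
Concentration = 905 mcg ÷ 113 mL = 8.00885 mcg/mL = 8008.85 ng/mL
Rate = 49990.91 ng/hr ÷ 8008.85 ng/mL = 6.241959 mL/hr
Volume infused so far = 6.241959 mL/hr × 11.5 hr = 71.78253 mL
Volume remaining = 113 − 71.78253 = 41.21747 mL
New rate:
Dose = 16 ng/kg/min × 88.63636 kg = 1418.182 ng/min
1418.182 ng/min × 60 min/hr = 85090.91 ng/hr
Rate = 85090.91 ng/hr ÷ 8008.85 ng/mL = 10.62461 mL/hr
Time remaining = 41.21747 mL ÷ 10.62461 mL/hr = 3.879434 hr

3.9 hours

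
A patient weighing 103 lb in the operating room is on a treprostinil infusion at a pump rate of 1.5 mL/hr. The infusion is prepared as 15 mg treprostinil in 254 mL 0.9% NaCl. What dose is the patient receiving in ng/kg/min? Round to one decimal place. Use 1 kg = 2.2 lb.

31.5 ng/kg/min

Weight = 103 lb ÷ 2.2 lb/kg = 46.81818 kg
Concentration = 15 mg ÷ 254 mL = 0.05905512 mg/mL = 59055.12 ng/mL
Drug rate = 1.5 mL/hr × 59055.12 ng/mL = 88582.68 ng/hr
88582.68 ng/hr ÷ 60 min/hr = 1476.378 ng/min
1476.378 ng/min ÷ 46.81818 kg = 31.53429 ng/kg/min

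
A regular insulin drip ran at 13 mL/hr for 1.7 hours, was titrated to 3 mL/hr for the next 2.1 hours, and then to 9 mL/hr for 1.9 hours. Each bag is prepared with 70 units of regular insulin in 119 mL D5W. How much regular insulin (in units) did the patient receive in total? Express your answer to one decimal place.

26.8 units

Concentration = 70 units ÷ 119 mL = 0.5882353 units/mL
Stage 1: 13 mL/hr × 1.7 hr = 22.1 mL → 22.1 mL × 0.5882353 units/mL = 13 units
Stage 2: 3 mL/hr × 2.1 hr = 6.3 mL → 6.3 mL × 0.5882353 units/mL = 3.705882 units
Stage 3: 9 mL/hr × 1.9 hr = 17.1 mL → 17.1 mL × 0.5882353 units/mL = 10.05882 units
Total = 13 + 3.705882 + 10.05882 = 26.76471 units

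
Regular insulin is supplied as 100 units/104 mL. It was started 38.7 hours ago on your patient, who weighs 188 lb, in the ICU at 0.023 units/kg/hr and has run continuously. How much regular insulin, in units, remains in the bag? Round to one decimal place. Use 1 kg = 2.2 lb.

Weight = 188 lb ÷ 2.2 lb/kg = 85.45455 kg
Dose = 0.023 units/kg/hr × 85.45455 kg = 1.965455 units/hr
Concentration = 100 units ÷ 104 mL = 0.9615385 units/mL
Rate = 1.965455 units/hr ÷ 0.9615385 units/mL = 2.044073 mL/hr
Volume infused = 2.044073 mL/hr × 38.7 hr = 79.10561 mL
Volume remaining = 104 − 79.10561 = 24.89439 mL
Drug remaining = 24.89439 mL × 0.9615385 units/mL = 23.93691 units

23.9 units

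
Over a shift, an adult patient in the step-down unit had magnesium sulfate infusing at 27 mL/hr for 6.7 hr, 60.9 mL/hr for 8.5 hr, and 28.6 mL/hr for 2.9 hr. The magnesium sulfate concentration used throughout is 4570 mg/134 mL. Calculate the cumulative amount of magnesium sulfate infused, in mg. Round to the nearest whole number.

Concentration = 4570 mg ÷ 134 mL = 34.10448 mg/mL
Stage 1: 27 mL/hr × 6.7 hr = 180.9 mL → 180.9 mL × 34.10448 mg/mL = 6169.5 mg
Stage 2: 60.9 mL/hr × 8.5 hr = 517.65 mL → 517.65 mL × 34.10448 mg/mL = 17654.18 mg
Stage 3: 28.6 mL/hr × 2.9 hr = 82.94 mL → 82.94 mL × 34.10448 mg/mL = 2828.625 mg
Total = 6169.5 + 17654.18 + 2828.625 = 26652.31 mg

26652 mg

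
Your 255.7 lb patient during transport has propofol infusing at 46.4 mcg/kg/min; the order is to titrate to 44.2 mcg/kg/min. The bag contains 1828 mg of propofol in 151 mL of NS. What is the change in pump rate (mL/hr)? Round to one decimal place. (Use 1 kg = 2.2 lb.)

1.3 mL/hr

At the current dose:
Weight = 255.7 lb ÷ 2.2 lb/kg = 116.2273 kg
Dose = 46.4 mcg/kg/min × 116.2273 kg = 5392.945 mcg/min
5392.945 mcg/min × 60 min/hr = 323576.7 mcg/hr
Concentration = 1828 mg ÷ 151 mL = 12.10596 mg/mL = 12105.96 mcg/mL
Rate = 323576.7 mcg/hr ÷ 12105.96 mcg/mL = 26.72871 mL/hr
At the new dose:
Dose = 44.2 mcg/kg/min × 116.2273 kg = 5137.245 mcg/min
5137.245 mcg/min × 60 min/hr = 308234.7 mcg/hr
Rate = 308234.7 mcg/hr ÷ 12105.96 mcg/mL = 25.4614 mL/hr
Change = 25.4614 − 26.72871 = -1.26731 mL/hr → 1.26731 mL/hr decrease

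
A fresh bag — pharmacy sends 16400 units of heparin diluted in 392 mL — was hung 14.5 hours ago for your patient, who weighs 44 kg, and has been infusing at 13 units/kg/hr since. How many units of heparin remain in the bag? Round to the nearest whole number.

Dose = 13 units/kg/hr × 44 kg = 572 units/hr
Concentration = 16400 units ÷ 392 mL = 41.83673 units/mL
Rate = 572 units/hr ÷ 41.83673 units/mL = 13.6722 mL/hr
Volume infused = 13.6722 mL/hr × 14.5 hr = 198.2468 mL
Volume remaining = 392 − 198.2468 = 193.7532 mL
Drug remaining = 193.7532 mL × 41.83673 units/mL = 8106 units

8106 units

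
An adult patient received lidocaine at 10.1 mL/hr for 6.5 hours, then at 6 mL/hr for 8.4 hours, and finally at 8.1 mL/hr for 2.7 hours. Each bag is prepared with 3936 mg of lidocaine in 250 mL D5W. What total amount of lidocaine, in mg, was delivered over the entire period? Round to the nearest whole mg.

Concentration = 3936 mg ÷ 250 mL = 15.744 mg/mL
Stage 1: 10.1 mL/hr × 6.5 hr = 65.65 mL → 65.65 mL × 15.744 mg/mL = 1033.594 mg
Stage 2: 6 mL/hr × 8.4 hr = 50.4 mL → 50.4 mL × 15.744 mg/mL = 793.4976 mg
Stage 3: 8.1 mL/hr × 2.7 hr = 21.87 mL → 21.87 mL × 15.744 mg/mL = 344.3213 mg
Total = 1033.594 + 793.4976 + 344.3213 = 2171.412 mg

2171 mg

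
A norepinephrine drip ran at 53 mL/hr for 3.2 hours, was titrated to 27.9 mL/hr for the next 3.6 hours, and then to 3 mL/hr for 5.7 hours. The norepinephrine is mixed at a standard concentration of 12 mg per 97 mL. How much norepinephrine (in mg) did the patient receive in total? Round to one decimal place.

35.5 mg

Concentration = 12 mg ÷ 97 mL = 0.1237113 mg/mL
Stage 1: 53 mL/hr × 3.2 hr = 169.6 mL → 169.6 mL × 0.1237113 mg/mL = 20.98144 mg
Stage 2: 27.9 mL/hr × 3.6 hr = 100.44 mL → 100.44 mL × 0.1237113 mg/mL = 12.42557 mg
Stage 3: 3 mL/hr × 5.7 hr = 17.1 mL → 17.1 mL × 0.1237113 mg/mL = 2.115464 mg
Total = 20.98144 + 12.42557 + 2.115464 = 35.52247 mg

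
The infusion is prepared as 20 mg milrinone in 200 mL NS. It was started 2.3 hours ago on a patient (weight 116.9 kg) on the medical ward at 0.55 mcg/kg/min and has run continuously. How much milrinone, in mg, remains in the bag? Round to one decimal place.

Dose = 0.55 mcg/kg/min × 116.9 kg = 64.295 mcg/min
64.295 mcg/min × 60 min/hr = 3857.7 mcg/hr
Concentration = 20 mg ÷ 200 mL = 0.1 mg/mL = 100 mcg/mL
Rate = 3857.7 mcg/hr ÷ 100 mcg/mL = 38.577 mL/hr
Volume infused = 38.577 mL/hr × 2.3 hr = 88.7271 mL
Volume remaining = 200 − 88.7271 = 111.2729 mL
Drug remaining = 111.2729 mL × 100 mcg/mL = 11127.29 mcg = 11.12729 mg

11.1 mg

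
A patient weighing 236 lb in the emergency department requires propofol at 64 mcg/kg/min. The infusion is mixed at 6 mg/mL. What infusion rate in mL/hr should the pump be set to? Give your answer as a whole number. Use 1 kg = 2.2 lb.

69 mL/hr

Weight = 236 lb ÷ 2.2 lb/kg = 107.2727 kg
Dose = 64 mcg/kg/min × 107.2727 kg = 6865.455 mcg/min
6865.455 mcg/min × 60 min/hr = 411927.3 mcg/hr
Concentration = 6 mg/mL = 6000 mcg/mL
Rate = 411927.3 mcg/hr ÷ 6000 mcg/mL = 68.65455 mL/hr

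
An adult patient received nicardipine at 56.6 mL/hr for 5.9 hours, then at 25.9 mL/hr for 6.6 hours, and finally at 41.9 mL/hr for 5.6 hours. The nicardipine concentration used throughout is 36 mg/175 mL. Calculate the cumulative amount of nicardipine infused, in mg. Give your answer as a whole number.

152 mg

Concentration = 36 mg ÷ 175 mL = 0.2057143 mg/mL
Stage 1: 56.6 mL/hr × 5.9 hr = 333.94 mL → 333.94 mL × 0.2057143 mg/mL = 68.69623 mg
Stage 2: 25.9 mL/hr × 6.6 hr = 170.94 mL → 170.94 mL × 0.2057143 mg/mL = 35.1648 mg
Stage 3: 41.9 mL/hr × 5.6 hr = 234.64 mL → 234.64 mL × 0.2057143 mg/mL = 48.2688 mg
Total = 68.69623 + 35.1648 + 48.2688 = 152.1298 mg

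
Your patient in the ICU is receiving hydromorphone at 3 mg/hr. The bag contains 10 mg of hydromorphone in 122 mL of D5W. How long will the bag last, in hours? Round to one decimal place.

Concentration = 10 mg ÷ 122 mL = 0.08196721 mg/mL
Rate = 3 mg/hr ÷ 0.08196721 mg/mL = 36.6 mL/hr
Duration = 122 mL ÷ 36.6 mL/hr = 3.333333 hr

3.3 hours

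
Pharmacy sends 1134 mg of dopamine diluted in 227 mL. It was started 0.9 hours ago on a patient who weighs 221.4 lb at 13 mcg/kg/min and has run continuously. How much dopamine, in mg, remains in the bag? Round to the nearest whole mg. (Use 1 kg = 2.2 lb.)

1063 mg

Weight = 221.4 lb ÷ 2.2 lb/kg = 100.6364 kg
Dose = 13 mcg/kg/min × 100.6364 kg = 1308.273 mcg/min
1308.273 mcg/min × 60 min/hr = 78496.36 mcg/hr
Concentration = 1134 mg ÷ 227 mL = 4.995595 mg/mL = 4995.595 mcg/mL
Rate = 78496.36 mcg/hr ÷ 4995.595 mcg/mL = 15.71312 mL/hr
Volume infused = 15.71312 mL/hr × 0.9 hr = 14.14181 mL
Volume remaining = 227 − 14.14181 = 212.8582 mL
Drug remaining = 212.8582 mL × 4995.595 mcg/mL = 1063353 mcg = 1063.353 mg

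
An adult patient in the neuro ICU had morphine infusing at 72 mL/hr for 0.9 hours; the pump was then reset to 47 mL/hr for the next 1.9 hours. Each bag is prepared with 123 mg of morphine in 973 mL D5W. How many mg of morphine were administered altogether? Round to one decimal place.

19.5 mg

Concentration = 123 mg ÷ 973 mL = 0.1264132 mg/mL
Stage 1: 72 mL/hr × 0.9 hr = 64.8 mL → 64.8 mL × 0.1264132 mg/mL = 8.191572 mg
Stage 2: 47 mL/hr × 1.9 hr = 89.3 mL → 89.3 mL × 0.1264132 mg/mL = 11.28869 mg
Total = 8.191572 + 11.28869 = 19.48027 mg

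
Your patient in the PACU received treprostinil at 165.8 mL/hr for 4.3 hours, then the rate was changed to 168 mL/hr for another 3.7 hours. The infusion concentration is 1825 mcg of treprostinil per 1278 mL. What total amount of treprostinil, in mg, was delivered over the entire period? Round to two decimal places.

1.91 mg

Concentration = 1825 mcg ÷ 1278 mL = 1.428013 mcg/mL
Stage 1: 165.8 mL/hr × 4.3 hr = 712.94 mL → 712.94 mL × 1.428013 mcg/mL = 1018.087 mcg
Stage 2: 168 mL/hr × 3.7 hr = 621.6 mL → 621.6 mL × 1.428013 mcg/mL = 887.6526 mcg
Total = 1018.087 + 887.6526 = 1905.74 mcg = 1.90574 mg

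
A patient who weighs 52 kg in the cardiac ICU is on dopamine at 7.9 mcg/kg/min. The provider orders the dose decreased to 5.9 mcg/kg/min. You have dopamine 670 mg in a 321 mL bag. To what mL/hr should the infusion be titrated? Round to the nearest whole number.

Dose = 5.9 mcg/kg/min × 52 kg = 306.8 mcg/min
306.8 mcg/min × 60 min/hr = 18408 mcg/hr
Concentration = 670 mg ÷ 321 mL = 2.087227 mg/mL = 2087.227 mcg/mL
Rate = 18408 mcg/hr ÷ 2087.227 mcg/mL = 8.819355 mL/hr

9 mL/hr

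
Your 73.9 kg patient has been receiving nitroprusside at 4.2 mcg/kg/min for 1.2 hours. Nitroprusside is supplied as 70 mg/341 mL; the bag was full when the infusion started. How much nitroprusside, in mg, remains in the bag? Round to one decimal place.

47.7 mg

Dose = 4.2 mcg/kg/min × 73.9 kg = 310.38 mcg/min
310.38 mcg/min × 60 min/hr = 18622.8 mcg/hr
Concentration = 70 mg ÷ 341 mL = 0.2052786 mg/mL = 205.2786 mcg/mL
Rate = 18622.8 mcg/hr ÷ 205.2786 mcg/mL = 90.71964 mL/hr
Volume infused = 90.71964 mL/hr × 1.2 hr = 108.8636 mL
Volume remaining = 341 − 108.8636 = 232.1364 mL
Drug remaining = 232.1364 mL × 205.2786 mcg/mL = 47652.64 mcg = 47.65264 mg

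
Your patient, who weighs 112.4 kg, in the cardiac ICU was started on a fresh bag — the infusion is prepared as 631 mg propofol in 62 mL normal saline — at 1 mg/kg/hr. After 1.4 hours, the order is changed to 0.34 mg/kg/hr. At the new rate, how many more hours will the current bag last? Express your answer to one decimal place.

12.4 hours

Initial rate:
Dose = 1 mg/kg/hr × 112.4 kg = 112.4 mg/hr
Concentration = 631 mg ÷ 62 mL = 10.17742 mg/mL
Rate = 112.4 mg/hr ÷ 10.17742 mg/mL = 11.04406 mL/hr
Volume infused so far = 11.04406 mL/hr × 1.4 hr = 15.46168 mL
Volume remaining = 62 − 15.46168 = 46.53832 mL
New rate:
Dose = 0.34 mg/kg/hr × 112.4 kg = 38.216 mg/hr
Rate = 38.216 mg/hr ÷ 10.17742 mg/mL = 3.754979 mL/hr
Time remaining = 46.53832 mL ÷ 3.754979 mL/hr = 12.39376 hr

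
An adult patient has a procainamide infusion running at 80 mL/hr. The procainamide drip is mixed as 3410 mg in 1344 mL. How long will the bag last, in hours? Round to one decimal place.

Duration = 1344 mL ÷ 80 mL/hr = 16.8 hr

16.8 hours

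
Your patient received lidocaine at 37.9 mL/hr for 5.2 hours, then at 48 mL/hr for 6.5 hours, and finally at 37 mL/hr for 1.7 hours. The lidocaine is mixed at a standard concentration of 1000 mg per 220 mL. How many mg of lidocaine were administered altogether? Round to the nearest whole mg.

Concentration = 1000 mg ÷ 220 mL = 4.545455 mg/mL
Stage 1: 37.9 mL/hr × 5.2 hr = 197.08 mL → 197.08 mL × 4.545455 mg/mL = 895.8182 mg
Stage 2: 48 mL/hr × 6.5 hr = 312 mL → 312 mL × 4.545455 mg/mL = 1418.182 mg
Stage 3: 37 mL/hr × 1.7 hr = 62.9 mL → 62.9 mL × 4.545455 mg/mL = 285.9091 mg
Total = 895.8182 + 1418.182 + 285.9091 = 2599.909 mg

2600 mg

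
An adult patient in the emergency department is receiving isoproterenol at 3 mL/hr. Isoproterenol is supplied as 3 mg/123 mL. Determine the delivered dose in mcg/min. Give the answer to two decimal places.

1.22 mcg/min

Concentration = 3 mg ÷ 123 mL = 0.02439024 mg/mL = 24.39024 mcg/mL
Drug rate = 3 mL/hr × 24.39024 mcg/mL = 73.17073 mcg/hr
73.17073 mcg/hr ÷ 60 min/hr = 1.219512 mcg/min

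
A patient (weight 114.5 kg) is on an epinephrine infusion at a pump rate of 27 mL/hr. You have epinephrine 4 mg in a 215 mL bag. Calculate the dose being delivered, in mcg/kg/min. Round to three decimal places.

Concentration = 4 mg ÷ 215 mL = 0.01860465 mg/mL = 18.60465 mcg/mL
Drug rate = 27 mL/hr × 18.60465 mcg/mL = 502.3256 mcg/hr
502.3256 mcg/hr ÷ 60 min/hr = 8.372093 mcg/min
8.372093 mcg/min ÷ 114.5 kg = 0.07311872 mcg/kg/min

0.073 mcg/kg/min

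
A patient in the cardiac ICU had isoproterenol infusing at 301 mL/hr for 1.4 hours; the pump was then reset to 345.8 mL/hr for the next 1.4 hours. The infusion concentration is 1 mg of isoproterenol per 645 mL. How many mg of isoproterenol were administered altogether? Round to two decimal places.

1.40 mg

Concentration = 1 mg ÷ 645 mL = 0.001550388 mg/mL
Stage 1: 301 mL/hr × 1.4 hr = 421.4 mL → 421.4 mL × 0.001550388 mg/mL = 0.6533333 mg
Stage 2: 345.8 mL/hr × 1.4 hr = 484.12 mL → 484.12 mL × 0.001550388 mg/mL = 0.7505736 mg
Total = 0.6533333 + 0.7505736 = 1.403907 mg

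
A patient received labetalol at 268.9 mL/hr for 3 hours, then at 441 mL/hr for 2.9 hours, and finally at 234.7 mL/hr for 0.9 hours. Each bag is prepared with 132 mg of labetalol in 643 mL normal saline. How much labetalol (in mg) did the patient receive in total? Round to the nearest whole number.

Concentration = 132 mg ÷ 643 mL = 0.2052877 mg/mL
Stage 1: 268.9 mL/hr × 3 hr = 806.7 mL → 806.7 mL × 0.2052877 mg/mL = 165.6056 mg
Stage 2: 441 mL/hr × 2.9 hr = 1278.9 mL → 1278.9 mL × 0.2052877 mg/mL = 262.5425 mg
Stage 3: 234.7 mL/hr × 0.9 hr = 211.23 mL → 211.23 mL × 0.2052877 mg/mL = 43.36292 mg
Total = 165.6056 + 262.5425 + 43.36292 = 471.511 mg

472 mg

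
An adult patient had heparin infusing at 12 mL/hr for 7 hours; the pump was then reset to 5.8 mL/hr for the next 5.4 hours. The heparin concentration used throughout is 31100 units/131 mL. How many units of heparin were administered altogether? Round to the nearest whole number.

Concentration = 31100 units ÷ 131 mL = 237.4046 units/mL
Stage 1: 12 mL/hr × 7 hr = 84 mL → 84 mL × 237.4046 units/mL = 19941.98 units
Stage 2: 5.8 mL/hr × 5.4 hr = 31.32 mL → 31.32 mL × 237.4046 units/mL = 7435.511 units
Total = 19941.98 + 7435.511 = 27377.5 units

27377 units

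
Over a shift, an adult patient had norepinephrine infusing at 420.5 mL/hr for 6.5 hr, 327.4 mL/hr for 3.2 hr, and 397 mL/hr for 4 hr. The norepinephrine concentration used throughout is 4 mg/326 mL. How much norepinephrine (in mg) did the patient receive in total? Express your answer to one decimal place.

Concentration = 4 mg ÷ 326 mL = 0.01226994 mg/mL
Stage 1: 420.5 mL/hr × 6.5 hr = 2733.25 mL → 2733.25 mL × 0.01226994 mg/mL = 33.53681 mg
Stage 2: 327.4 mL/hr × 3.2 hr = 1047.68 mL → 1047.68 mL × 0.01226994 mg/mL = 12.85497 mg
Stage 3: 397 mL/hr × 4 hr = 1588 mL → 1588 mL × 0.01226994 mg/mL = 19.48466 mg
Total = 33.53681 + 12.85497 + 19.48466 = 65.87644 mg

65.9 mg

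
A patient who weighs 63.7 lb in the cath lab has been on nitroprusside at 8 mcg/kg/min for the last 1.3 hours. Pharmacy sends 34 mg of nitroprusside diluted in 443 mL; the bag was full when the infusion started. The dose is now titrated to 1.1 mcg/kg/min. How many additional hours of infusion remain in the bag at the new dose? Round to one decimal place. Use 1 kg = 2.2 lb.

Initial rate:
Weight = 63.7 lb ÷ 2.2 lb/kg = 28.95455 kg
Dose = 8 mcg/kg/min × 28.95455 kg = 231.6364 mcg/min
231.6364 mcg/min × 60 min/hr = 13898.18 mcg/hr
Concentration = 34 mg ÷ 443 mL = 0.07674944 mg/mL = 76.74944 mcg/mL
Rate = 13898.18 mcg/hr ÷ 76.74944 mcg/mL = 181.0851 mL/hr
Volume infused so far = 181.0851 mL/hr × 1.3 hr = 235.4107 mL
Volume remaining = 443 − 235.4107 = 207.5893 mL
New rate:
Dose = 1.1 mcg/kg/min × 28.95455 kg = 31.85 mcg/min
31.85 mcg/min × 60 min/hr = 1911 mcg/hr
Rate = 1911 mcg/hr ÷ 76.74944 mcg/mL = 24.89921 mL/hr
Time remaining = 207.5893 mL ÷ 24.89921 mL/hr = 8.337187 hr

8.3 hours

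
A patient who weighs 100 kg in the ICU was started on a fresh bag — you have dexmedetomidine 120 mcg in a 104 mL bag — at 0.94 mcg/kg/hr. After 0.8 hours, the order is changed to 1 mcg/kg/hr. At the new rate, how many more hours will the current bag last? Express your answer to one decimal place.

0.4 hours

Initial rate:
Dose = 0.94 mcg/kg/hr × 100 kg = 94 mcg/hr
Concentration = 120 mcg ÷ 104 mL = 1.153846 mcg/mL
Rate = 94 mcg/hr ÷ 1.153846 mcg/mL = 81.46667 mL/hr
Volume infused so far = 81.46667 mL/hr × 0.8 hr = 65.17333 mL
Volume remaining = 104 − 65.17333 = 38.82667 mL
New rate:
Dose = 1 mcg/kg/hr × 100 kg = 100 mcg/hr
Rate = 100 mcg/hr ÷ 1.153846 mcg/mL = 86.66667 mL/hr
Time remaining = 38.82667 mL ÷ 86.66667 mL/hr = 0.448 hr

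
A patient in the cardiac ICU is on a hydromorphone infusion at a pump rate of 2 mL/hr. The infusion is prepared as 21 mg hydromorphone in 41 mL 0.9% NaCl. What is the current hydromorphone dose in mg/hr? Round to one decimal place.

Concentration = 21 mg ÷ 41 mL = 0.5121951 mg/mL
Drug rate = 2 mL/hr × 0.5121951 mg/mL = 1.02439 mg/hr

1.0 mg/hr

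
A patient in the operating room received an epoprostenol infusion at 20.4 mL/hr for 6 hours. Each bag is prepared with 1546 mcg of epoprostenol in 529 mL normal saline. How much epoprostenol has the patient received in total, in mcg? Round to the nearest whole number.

Concentration = 1546 mcg ÷ 529 mL = 2.922495 mcg/mL = 2922.495 ng/mL
Drug rate = 20.4 mL/hr × 2922.495 ng/mL = 59618.9 ng/hr
Total = 59618.9 ng/hr × 6 hr = 357713.4 ng = 357.7134 mcg

358 mcg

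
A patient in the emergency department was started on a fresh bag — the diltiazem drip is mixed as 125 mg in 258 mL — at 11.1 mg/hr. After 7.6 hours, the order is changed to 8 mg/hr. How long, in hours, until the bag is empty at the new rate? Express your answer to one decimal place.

5.1 hours

Initial rate:
Concentration = 125 mg ÷ 258 mL = 0.4844961 mg/mL
Rate = 11.1 mg/hr ÷ 0.4844961 mg/mL = 22.9104 mL/hr
Volume infused so far = 22.9104 mL/hr × 7.6 hr = 174.119 mL
Volume remaining = 258 − 174.119 = 83.88096 mL
New rate:
Rate = 8 mg/hr ÷ 0.4844961 mg/mL = 16.512 mL/hr
Time remaining = 83.88096 mL ÷ 16.512 mL/hr = 5.08 hr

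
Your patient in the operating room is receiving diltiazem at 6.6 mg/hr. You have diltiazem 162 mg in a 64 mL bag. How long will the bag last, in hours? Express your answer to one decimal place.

Concentration = 162 mg ÷ 64 mL = 2.53125 mg/mL
Rate = 6.6 mg/hr ÷ 2.53125 mg/mL = 2.607407 mL/hr
Duration = 64 mL ÷ 2.607407 mL/hr = 24.54545 hr

24.5 hours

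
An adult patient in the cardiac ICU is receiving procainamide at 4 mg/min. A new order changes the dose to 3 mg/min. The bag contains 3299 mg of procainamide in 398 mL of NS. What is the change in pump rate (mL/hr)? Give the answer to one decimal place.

7.2 mL/hr

At the current dose:
4 mg/min × 60 min/hr = 240 mg/hr
Concentration = 3299 mg ÷ 398 mL = 8.288945 mg/mL
Rate = 240 mg/hr ÷ 8.288945 mg/mL = 28.95423 mL/hr
At the new dose:
3 mg/min × 60 min/hr = 180 mg/hr
Rate = 180 mg/hr ÷ 8.288945 mg/mL = 21.71567 mL/hr
Change = 21.71567 − 28.95423 = -7.238557 mL/hr → 7.238557 mL/hr decrease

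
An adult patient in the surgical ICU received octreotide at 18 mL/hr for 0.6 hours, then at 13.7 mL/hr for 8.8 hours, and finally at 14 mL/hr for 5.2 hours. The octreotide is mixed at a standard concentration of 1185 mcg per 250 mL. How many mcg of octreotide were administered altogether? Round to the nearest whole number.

Concentration = 1185 mcg ÷ 250 mL = 4.74 mcg/mL
Stage 1: 18 mL/hr × 0.6 hr = 10.8 mL → 10.8 mL × 4.74 mcg/mL = 51.192 mcg
Stage 2: 13.7 mL/hr × 8.8 hr = 120.56 mL → 120.56 mL × 4.74 mcg/mL = 571.4544 mcg
Stage 3: 14 mL/hr × 5.2 hr = 72.8 mL → 72.8 mL × 4.74 mcg/mL = 345.072 mcg
Total = 51.192 + 571.4544 + 345.072 = 967.7184 mcg

968 mcg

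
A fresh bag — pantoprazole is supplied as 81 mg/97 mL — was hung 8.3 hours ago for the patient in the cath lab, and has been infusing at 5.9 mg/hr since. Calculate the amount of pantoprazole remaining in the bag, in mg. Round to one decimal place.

Concentration = 81 mg ÷ 97 mL = 0.8350515 mg/mL
Rate = 5.9 mg/hr ÷ 0.8350515 mg/mL = 7.065432 mL/hr
Volume infused = 7.065432 mL/hr × 8.3 hr = 58.64309 mL
Volume remaining = 97 − 58.64309 = 38.35691 mL
Drug remaining = 38.35691 mL × 0.8350515 mg/mL = 32.03 mg

32.0 mg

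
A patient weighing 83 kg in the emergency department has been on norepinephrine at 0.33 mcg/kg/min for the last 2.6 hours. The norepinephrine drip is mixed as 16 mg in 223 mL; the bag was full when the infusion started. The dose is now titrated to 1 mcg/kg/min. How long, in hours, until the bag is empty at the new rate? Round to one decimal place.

2.4 hours

Initial rate:
Dose = 0.33 mcg/kg/min × 83 kg = 27.39 mcg/min
27.39 mcg/min × 60 min/hr = 1643.4 mcg/hr
Concentration = 16 mg ÷ 223 mL = 0.07174888 mg/mL = 71.74888 mcg/mL
Rate = 1643.4 mcg/hr ÷ 71.74888 mcg/mL = 22.90489 mL/hr
Volume infused so far = 22.90489 mL/hr × 2.6 hr = 59.55271 mL
Volume remaining = 223 − 59.55271 = 163.4473 mL
New rate:
Dose = 1 mcg/kg/min × 83 kg = 83 mcg/min
83 mcg/min × 60 min/hr = 4980 mcg/hr
Rate = 4980 mcg/hr ÷ 71.74888 mcg/mL = 69.40875 mL/hr
Time remaining = 163.4473 mL ÷ 69.40875 mL/hr = 2.354851 hr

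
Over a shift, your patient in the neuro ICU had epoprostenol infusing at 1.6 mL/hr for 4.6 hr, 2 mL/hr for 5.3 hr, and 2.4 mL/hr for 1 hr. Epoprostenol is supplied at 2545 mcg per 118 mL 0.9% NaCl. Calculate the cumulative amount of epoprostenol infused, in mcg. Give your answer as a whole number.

439 mcg

Concentration = 2545 mcg ÷ 118 mL = 21.5678 mcg/mL
Stage 1: 1.6 mL/hr × 4.6 hr = 7.36 mL → 7.36 mL × 21.5678 mcg/mL = 158.739 mcg
Stage 2: 2 mL/hr × 5.3 hr = 10.6 mL → 10.6 mL × 21.5678 mcg/mL = 228.6186 mcg
Stage 3: 2.4 mL/hr × 1 hr = 2.4 mL → 2.4 mL × 21.5678 mcg/mL = 51.76271 mcg
Total = 158.739 + 228.6186 + 51.76271 = 439.1203 mcg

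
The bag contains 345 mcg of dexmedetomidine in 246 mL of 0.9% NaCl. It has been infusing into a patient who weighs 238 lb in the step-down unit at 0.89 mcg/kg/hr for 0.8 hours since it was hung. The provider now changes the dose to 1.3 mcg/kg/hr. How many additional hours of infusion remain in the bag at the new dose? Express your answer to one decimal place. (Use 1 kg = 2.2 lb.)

1.9 hours

Initial rate:
Weight = 238 lb ÷ 2.2 lb/kg = 108.1818 kg
Dose = 0.89 mcg/kg/hr × 108.1818 kg = 96.28182 mcg/hr
Concentration = 345 mcg ÷ 246 mL = 1.402439 mcg/mL
Rate = 96.28182 mcg/hr ÷ 1.402439 mcg/mL = 68.65312 mL/hr
Volume infused so far = 68.65312 mL/hr × 0.8 hr = 54.9225 mL
Volume remaining = 246 − 54.9225 = 191.0775 mL
New rate:
Dose = 1.3 mcg/kg/hr × 108.1818 kg = 140.6364 mcg/hr
Rate = 140.6364 mcg/hr ÷ 1.402439 mcg/mL = 100.2798 mL/hr
Time remaining = 191.0775 mL ÷ 100.2798 mL/hr = 1.905443 hr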